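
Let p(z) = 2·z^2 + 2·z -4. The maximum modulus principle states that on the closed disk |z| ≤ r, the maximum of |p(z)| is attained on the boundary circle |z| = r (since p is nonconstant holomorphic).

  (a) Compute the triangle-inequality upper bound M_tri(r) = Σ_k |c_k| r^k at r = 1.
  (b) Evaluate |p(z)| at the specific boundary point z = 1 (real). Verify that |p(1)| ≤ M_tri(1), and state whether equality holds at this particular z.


Coefficients: c_0 = -4, c_1 = 2, c_2 = 2. Radius r = 1.
Part (a). Triangle bound: M_tri(r) = Σ_k |c_k| r^k
  = |-4|·1^0 + |2|·1^1 + |2|·1^2
  = 4 + 2 + 2 = 8.
This bounds M(r) := max_{|z|=r} |p(z)| from above; equality holds iff all terms c_k z^k can be made to align in phase at a single z on |z|=r.
Part (b). At z = 1 (real, on the circle |z| = r):
  p(1) = (-4)·1^0 + (2)·1^1 + (2)·1^2 = 0.
  |p(1)| = 0.
Check: |p(1)| = 0 ≤ 8 = M_tri(1). ✓ Equality does not hold at z = 1 (the coefficients have mixed signs, so the terms do not all align in phase there).

M_tri(1) = 8; |p(1)| = 0; equality at z=1: no.


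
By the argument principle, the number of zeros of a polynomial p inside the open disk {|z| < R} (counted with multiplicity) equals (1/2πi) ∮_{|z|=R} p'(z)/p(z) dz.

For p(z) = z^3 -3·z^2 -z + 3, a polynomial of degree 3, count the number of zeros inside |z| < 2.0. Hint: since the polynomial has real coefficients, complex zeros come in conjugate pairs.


The zeros of p are: -1, 1, 3.
Their magnitudes are: 1, 1, 3.
Zeros with |z| < R = 2.0: -1, 1.
Count = 2.
By the argument principle, (1/2πi) ∮_{|z|=R} p'(z)/p(z) dz equals exactly this count.

Number of zeros inside |z| < 2.0: 2.


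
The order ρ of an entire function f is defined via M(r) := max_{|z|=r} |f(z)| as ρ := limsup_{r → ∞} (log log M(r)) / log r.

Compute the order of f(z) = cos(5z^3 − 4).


Write cos(w) = (e^{iw} ± e^{−iw})/(2 or 2i), so |cos(w)| ≤ e^{|w|}. With w = 5z^3 − 4, |w| ≤ 5r^3 + 4 on |z|=r, giving M(r) ≤ e^{5r^3 + 4} and ρ ≤ 3. For the lower bound, choose z on |z|=r with 5z^3 purely imaginary of modulus 5r^3; then |cos(5z^3 − 4)| grows like e^{5r^3}/2, so ρ ≥ 3. Hence ρ = 3.
Therefore ρ = 3.

Order ρ = 3.


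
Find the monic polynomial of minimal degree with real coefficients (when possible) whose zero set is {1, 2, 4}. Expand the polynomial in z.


The polynomial is p(z) = ∏_{α ∈ S} (z − α), where S = {1, 2, 4}.
Expanding the product yields: p(z) = z^3 -7·z^2 + 14·z -8.
The resulting polynomial has degree 3 and real coefficients as required.

p(z) = z^3 -7·z^2 + 14·z -8.


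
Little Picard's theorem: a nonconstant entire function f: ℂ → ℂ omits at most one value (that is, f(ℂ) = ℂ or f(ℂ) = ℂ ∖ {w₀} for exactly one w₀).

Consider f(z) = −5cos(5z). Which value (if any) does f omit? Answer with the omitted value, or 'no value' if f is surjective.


Little Picard bounds the complement of f(ℂ) to at most one point.
cos is entire and surjective onto ℂ: for every w ∈ ℂ, cos(ζ) = w has a solution ζ ∈ ℂ (e.g., via the complex inverse arccos). With ζ = 5z this gives z = ζ/(5). Then -5·cos(5z) takes every value in -5·ℂ = ℂ, and adding 0 is a bijection of ℂ. So f is surjective and omits no value. (Note: only on the real line is cos bounded by [−1, 1].)

Omitted value: no value.


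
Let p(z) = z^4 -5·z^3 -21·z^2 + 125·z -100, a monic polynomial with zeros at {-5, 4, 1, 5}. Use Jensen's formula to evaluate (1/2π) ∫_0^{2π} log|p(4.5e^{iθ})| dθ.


Zeros: -5, 1, 4, 5; r = 4.5.
Inside |z| < r: 1, 4. Outside (|z| ≥ r): -5, 5.
p(0) = -100, so log|p(0)| = log(100) = 4.6052.
Apply Jensen: I(r) = log|p(0)| + Σ_k log(r/|z_k|), summed over zeros inside |z| < r.
  log(r/|z_k|) for z_k = 4: log(4.5/4) = 0.1178
  log(r/|z_k|) for z_k = 1: log(4.5/1) = 1.5041
  Outside zeros (-5, 5) contribute nothing to the Jensen sum.
Sum over inside zeros: 1.6219.
I(r) = log|p(0)| + (inside sum) = 4.6052 + 1.6219 = 6.2270.
Note: since some zeros are outside |z| ≤ r, the simplified n·log(r) form does NOT apply — only the inside zeros contribute.

I(r) ≈ 6.2270.


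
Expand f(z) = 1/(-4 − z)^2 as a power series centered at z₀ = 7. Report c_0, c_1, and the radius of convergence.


Let w = z − z₀, so z = z₀ + w.
Then -4 − z = -4 − (z₀ + w) = (-4 − z₀) − w = -11 − w.
f(z) = 1/(-11 − w)^2 = (1/(-11)^2) · (1 − w/(-11))^{−2}.
By the binomial series (1−u)^{−2} = Σ_{n≥0} C(n+1, 1) u^n for |u|<1, with u = w/(-11):
  c_n = C(n+1, 1) / (-11)^(n+2).
  c_0 = 1/(-11)^2 = 1/121.
  c_1 = 2/(-11)^3 = -2/1331.
The series is valid for |w/d| < 1, i.e. |z − z₀| < |d|.
Radius of convergence: R = |-4 − z₀| = |-11| = 11 (distance from z₀ to the singularity z = -4).

c_0 = 1/121, c_1 = -2/1331; R = 11.


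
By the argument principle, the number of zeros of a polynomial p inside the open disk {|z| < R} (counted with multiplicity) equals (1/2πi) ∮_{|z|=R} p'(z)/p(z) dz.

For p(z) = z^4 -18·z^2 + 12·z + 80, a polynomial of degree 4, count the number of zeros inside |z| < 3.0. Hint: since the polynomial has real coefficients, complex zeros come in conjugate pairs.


The zeros of p are: (3 + 1i), (3 - 1i), -4, -2.
Their magnitudes are: 3.162, 3.162, 4, 2.
Zeros with |z| < R = 3.0: -2.
Count = 1.
By the argument principle, (1/2πi) ∮_{|z|=R} p'(z)/p(z) dz equals exactly this count.

Number of zeros inside |z| < 3.0: 1.


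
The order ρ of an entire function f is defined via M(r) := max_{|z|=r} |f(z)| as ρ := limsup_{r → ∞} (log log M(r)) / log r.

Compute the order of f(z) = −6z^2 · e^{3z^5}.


M(r) = max_{|z|=r} |-6|·|z|^2·|e^{3z^5}| = 6·r^2 · e^{3r^5} (the factors attain their maxima compatibly on |z|=r). Then log M(r) = log 6 + 2·log r + 3r^5, dominated by the last term, so log log M(r) ~ 5·log r. The polynomial factor -6z^2 contributes only a log r term and does not affect the order. ρ = 5.
Therefore ρ = 5.

Order ρ = 5.


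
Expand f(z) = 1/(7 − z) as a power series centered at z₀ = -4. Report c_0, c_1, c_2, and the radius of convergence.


Let w = z − z₀, so z = z₀ + w.
Then 7 − z = 7 − (z₀ + w) = (7 − z₀) − w = 11 − w.
f(z) = 1/(11 − w) = (1/(11)) · 1/(1 − w/(11)) = Σ_{n≥0} w^n / (11)^(n+1).
So c_n = 1/(11)^(n+1):
  c_0 = 1/(11)^1 = 1/11.
  c_1 = 1/(11)^2 = 1/121.
  c_2 = 1/(11)^3 = 1/1331.
The series is valid for |w/d| < 1, i.e. |z − z₀| < |d|.
Radius of convergence: R = |7 − z₀| = |11| = 11 (distance from z₀ to the singularity z = 7).

c_0 = 1/11, c_1 = 1/121, c_2 = 1/1331; R = 11.


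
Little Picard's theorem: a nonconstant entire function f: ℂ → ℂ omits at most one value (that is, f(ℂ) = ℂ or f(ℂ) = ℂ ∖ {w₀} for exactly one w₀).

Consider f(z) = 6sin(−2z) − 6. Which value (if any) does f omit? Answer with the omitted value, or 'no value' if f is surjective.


Little Picard bounds the complement of f(ℂ) to at most one point.
sin is entire and surjective onto ℂ: for every w ∈ ℂ, sin(ζ) = w has a solution ζ ∈ ℂ (e.g., via the complex inverse arcsin). With ζ = −2z this gives z = ζ/(-2). Then 6·sin(−2z) takes every value in 6·ℂ = ℂ, and adding -6 is a bijection of ℂ. So f is surjective and omits no value. (Note: only on the real line is sin bounded by [−1, 1].)

Omitted value: no value.


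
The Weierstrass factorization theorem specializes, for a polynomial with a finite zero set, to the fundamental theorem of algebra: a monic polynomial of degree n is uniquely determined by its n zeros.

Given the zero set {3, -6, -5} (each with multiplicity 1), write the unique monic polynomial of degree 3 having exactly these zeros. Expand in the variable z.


The polynomial is p(z) = ∏_{α ∈ S} (z − α), where S = {3, -6, -5}.
Expanding the product yields: p(z) = z^3 + 8·z^2 -3·z -90.
The resulting polynomial has degree 3 and real coefficients as required.

p(z) = z^3 + 8·z^2 -3·z -90.


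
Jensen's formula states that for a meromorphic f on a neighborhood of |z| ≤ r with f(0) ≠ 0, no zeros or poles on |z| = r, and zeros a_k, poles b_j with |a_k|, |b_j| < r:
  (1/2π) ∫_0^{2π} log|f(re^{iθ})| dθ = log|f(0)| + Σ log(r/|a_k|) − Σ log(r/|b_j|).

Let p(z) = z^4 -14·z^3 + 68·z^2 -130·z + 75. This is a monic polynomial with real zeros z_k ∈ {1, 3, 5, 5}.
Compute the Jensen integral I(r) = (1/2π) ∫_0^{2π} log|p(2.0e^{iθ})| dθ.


Zeros: 1, 3, 5, 5; r = 2.0.
Inside |z| < r: 1. Outside (|z| ≥ r): 3, 5, 5.
p(0) = 75, so log|p(0)| = log(75) = 4.3175.
Apply Jensen: I(r) = log|p(0)| + Σ_k log(r/|z_k|), summed over zeros inside |z| < r.
  log(r/|z_k|) for z_k = 1: log(2.0/1) = 0.6931
  Outside zeros (3, 5, 5) contribute nothing to the Jensen sum.
Sum over inside zeros: 0.6931.
I(r) = log|p(0)| + (inside sum) = 4.3175 + 0.6931 = 5.0106.
Note: since some zeros are outside |z| ≤ r, the simplified n·log(r) form does NOT apply — only the inside zeros contribute.

I(r) ≈ 5.0106.


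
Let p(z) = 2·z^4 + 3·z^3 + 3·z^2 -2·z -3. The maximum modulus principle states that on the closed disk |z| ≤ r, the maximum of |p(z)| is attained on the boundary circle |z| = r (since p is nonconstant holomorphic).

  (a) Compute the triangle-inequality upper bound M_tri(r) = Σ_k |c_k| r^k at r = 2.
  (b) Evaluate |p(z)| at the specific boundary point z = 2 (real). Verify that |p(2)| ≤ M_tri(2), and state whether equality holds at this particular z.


Coefficients: c_0 = -3, c_1 = -2, c_2 = 3, c_3 = 3, c_4 = 2. Radius r = 2.
Part (a). Triangle bound: M_tri(r) = Σ_k |c_k| r^k
  = |-3|·2^0 + |-2|·2^1 + |3|·2^2 + |3|·2^3 + |2|·2^4
  = 3 + 4 + 12 + 24 + 32 = 75.
This bounds M(r) := max_{|z|=r} |p(z)| from above; equality holds iff all terms c_k z^k can be made to align in phase at a single z on |z|=r.
Part (b). At z = 2 (real, on the circle |z| = r):
  p(2) = (-3)·2^0 + (-2)·2^1 + (3)·2^2 + (3)·2^3 + (2)·2^4 = 61.
  |p(2)| = 61.
Check: |p(2)| = 61 ≤ 75 = M_tri(2). ✓ Equality does not hold at z = 2 (the coefficients have mixed signs, so the terms do not all align in phase there).

M_tri(2) = 75; |p(2)| = 61; equality at z=2: no.


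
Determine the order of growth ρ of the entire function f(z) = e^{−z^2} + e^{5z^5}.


Each summand is entire of order 2 and 5 respectively (as in the single-exponential case). The order of a sum is at most the max of the orders, so ρ ≤ 5. For the lower bound: on |z|=r choose arg z so that 5z^5 is real positive; then |e^{5z^5}| = e^{5r^5} while |e^{-1z^2}| ≤ e^{1r^2} = o(e^{5r^5}). So |f| ≥ e^{5r^5}(1 − o(1)) and ρ ≥ 5. Hence ρ = max(2, 5) = 5.
Therefore ρ = 5.

Order ρ = 5.


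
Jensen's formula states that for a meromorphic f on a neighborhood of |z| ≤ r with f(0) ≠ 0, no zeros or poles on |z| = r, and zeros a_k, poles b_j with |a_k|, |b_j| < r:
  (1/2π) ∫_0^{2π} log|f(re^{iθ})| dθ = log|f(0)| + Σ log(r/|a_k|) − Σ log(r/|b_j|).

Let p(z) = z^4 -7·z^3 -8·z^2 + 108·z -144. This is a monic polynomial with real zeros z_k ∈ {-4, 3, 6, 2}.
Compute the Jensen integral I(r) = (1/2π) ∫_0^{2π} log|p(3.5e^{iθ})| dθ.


Zeros: -4, 2, 3, 6; r = 3.5.
Inside |z| < r: 2, 3. Outside (|z| ≥ r): -4, 6.
p(0) = -144, so log|p(0)| = log(144) = 4.9698.
Apply Jensen: I(r) = log|p(0)| + Σ_k log(r/|z_k|), summed over zeros inside |z| < r.
  log(r/|z_k|) for z_k = 3: log(3.5/3) = 0.1542
  log(r/|z_k|) for z_k = 2: log(3.5/2) = 0.5596
  Outside zeros (-4, 6) contribute nothing to the Jensen sum.
Sum over inside zeros: 0.7138.
I(r) = log|p(0)| + (inside sum) = 4.9698 + 0.7138 = 5.6836.
Note: since some zeros are outside |z| ≤ r, the simplified n·log(r) form does NOT apply — only the inside zeros contribute.

I(r) ≈ 5.6836.


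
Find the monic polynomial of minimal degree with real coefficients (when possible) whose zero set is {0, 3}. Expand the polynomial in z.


The polynomial is p(z) = ∏_{α ∈ S} (z − α), where S = {0, 3}.
Expanding the product yields: p(z) = z^2 -3·z.
The resulting polynomial has degree 2 and real coefficients as required.

p(z) = z^2 -3·z.


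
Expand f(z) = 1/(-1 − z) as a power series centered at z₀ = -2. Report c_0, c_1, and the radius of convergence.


Let w = z − z₀, so z = z₀ + w.
Then -1 − z = -1 − (z₀ + w) = (-1 − z₀) − w = 1 − w.
f(z) = 1/(1 − w) = (1/(1)) · 1/(1 − w/(1)) = Σ_{n≥0} w^n / (1)^(n+1).
So c_n = 1/(1)^(n+1):
  c_0 = 1/(1)^1 = 1.
  c_1 = 1/(1)^2 = 1.
The series is valid for |w/d| < 1, i.e. |z − z₀| < |d|.
Radius of convergence: R = |-1 − z₀| = |1| = 1 (distance from z₀ to the singularity z = -1).

c_0 = 1, c_1 = 1; R = 1.


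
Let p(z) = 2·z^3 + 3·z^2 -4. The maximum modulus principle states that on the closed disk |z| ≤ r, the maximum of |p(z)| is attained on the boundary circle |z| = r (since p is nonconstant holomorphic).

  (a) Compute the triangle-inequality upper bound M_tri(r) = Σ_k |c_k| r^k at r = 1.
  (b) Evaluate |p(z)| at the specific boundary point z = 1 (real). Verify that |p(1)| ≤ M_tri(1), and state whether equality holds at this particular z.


Coefficients: c_0 = -4, c_1 = 0, c_2 = 3, c_3 = 2. Radius r = 1.
Part (a). Triangle bound: M_tri(r) = Σ_k |c_k| r^k
  = |-4|·1^0 + |0|·1^1 + |3|·1^2 + |2|·1^3
  = 4 + 0 + 3 + 2 = 9.
This bounds M(r) := max_{|z|=r} |p(z)| from above; equality holds iff all terms c_k z^k can be made to align in phase at a single z on |z|=r.
Part (b). At z = 1 (real, on the circle |z| = r):
  p(1) = (-4)·1^0 + (0)·1^1 + (3)·1^2 + (2)·1^3 = 1.
  |p(1)| = 1.
Check: |p(1)| = 1 ≤ 9 = M_tri(1). ✓ Equality does not hold at z = 1 (the coefficients have mixed signs, so the terms do not all align in phase there).

M_tri(1) = 9; |p(1)| = 1; equality at z=1: no.


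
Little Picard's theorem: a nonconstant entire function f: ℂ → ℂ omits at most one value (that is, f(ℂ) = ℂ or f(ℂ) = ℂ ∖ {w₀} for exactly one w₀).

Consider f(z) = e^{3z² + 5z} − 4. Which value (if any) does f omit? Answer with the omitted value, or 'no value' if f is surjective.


Little Picard bounds the complement of f(ℂ) to at most one point.
The exponent g(z) = 3z² + 5z is a nonconstant polynomial, hence surjective onto ℂ. So e^{g(z)} takes every value in {e^w : w ∈ ℂ} = ℂ ∖ {0}. Adding -4 shifts the range to ℂ ∖ {-4}. f omits exactly -4.

Omitted value: -4.


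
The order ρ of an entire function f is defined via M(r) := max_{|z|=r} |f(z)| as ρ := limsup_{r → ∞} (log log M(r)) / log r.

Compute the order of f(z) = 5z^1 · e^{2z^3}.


M(r) = max_{|z|=r} |5|·|z|^1·|e^{2z^3}| = 5·r^1 · e^{2r^3} (the factors attain their maxima compatibly on |z|=r). Then log M(r) = log 5 + 1·log r + 2r^3, dominated by the last term, so log log M(r) ~ 3·log r. The polynomial factor 5z^1 contributes only a log r term and does not affect the order. ρ = 3.
Therefore ρ = 3.

Order ρ = 3.


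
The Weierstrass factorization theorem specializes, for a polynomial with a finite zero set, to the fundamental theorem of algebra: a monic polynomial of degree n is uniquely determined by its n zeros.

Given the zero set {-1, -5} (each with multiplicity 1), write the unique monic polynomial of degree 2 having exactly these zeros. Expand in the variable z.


The polynomial is p(z) = ∏_{α ∈ S} (z − α), where S = {-1, -5}.
Expanding the product yields: p(z) = z^2 + 6·z + 5.
The resulting polynomial has degree 2 and real coefficients as required.

p(z) = z^2 + 6·z + 5.


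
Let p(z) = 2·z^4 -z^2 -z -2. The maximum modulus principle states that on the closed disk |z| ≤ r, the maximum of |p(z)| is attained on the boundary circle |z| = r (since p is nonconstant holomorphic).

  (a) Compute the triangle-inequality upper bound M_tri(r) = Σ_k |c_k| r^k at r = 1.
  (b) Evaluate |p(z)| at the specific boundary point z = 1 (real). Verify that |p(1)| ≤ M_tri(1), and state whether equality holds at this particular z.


Coefficients: c_0 = -2, c_1 = -1, c_2 = -1, c_3 = 0, c_4 = 2. Radius r = 1.
Part (a). Triangle bound: M_tri(r) = Σ_k |c_k| r^k
  = |-2|·1^0 + |-1|·1^1 + |-1|·1^2 + |0|·1^3 + |2|·1^4
  = 2 + 1 + 1 + 0 + 2 = 6.
This bounds M(r) := max_{|z|=r} |p(z)| from above; equality holds iff all terms c_k z^k can be made to align in phase at a single z on |z|=r.
Part (b). At z = 1 (real, on the circle |z| = r):
  p(1) = (-2)·1^0 + (-1)·1^1 + (-1)·1^2 + (0)·1^3 + (2)·1^4 = -2.
  |p(1)| = 2.
Check: |p(1)| = 2 ≤ 6 = M_tri(1). ✓ Equality does not hold at z = 1 (the coefficients have mixed signs, so the terms do not all align in phase there).

M_tri(1) = 6; |p(1)| = 2; equality at z=1: no.


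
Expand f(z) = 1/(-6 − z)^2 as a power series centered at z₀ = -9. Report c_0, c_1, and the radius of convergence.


Let w = z − z₀, so z = z₀ + w.
Then -6 − z = -6 − (z₀ + w) = (-6 − z₀) − w = 3 − w.
f(z) = 1/(3 − w)^2 = (1/(3)^2) · (1 − w/(3))^{−2}.
By the binomial series (1−u)^{−2} = Σ_{n≥0} C(n+1, 1) u^n for |u|<1, with u = w/(3):
  c_n = C(n+1, 1) / (3)^(n+2).
  c_0 = 1/(3)^2 = 1/9.
  c_1 = 2/(3)^3 = 2/27.
The series is valid for |w/d| < 1, i.e. |z − z₀| < |d|.
Radius of convergence: R = |-6 − z₀| = |3| = 3 (distance from z₀ to the singularity z = -6).

c_0 = 1/9, c_1 = 2/27; R = 3.


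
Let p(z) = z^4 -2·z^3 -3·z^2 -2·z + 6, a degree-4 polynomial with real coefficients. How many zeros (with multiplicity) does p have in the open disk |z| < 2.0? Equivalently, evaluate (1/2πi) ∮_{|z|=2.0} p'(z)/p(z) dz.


The zeros of p are: 3, (-1 + 1i), (-1 - 1i), 1.
Their magnitudes are: 3, 1.414, 1.414, 1.
Zeros with |z| < R = 2.0: (-1 + 1i), (-1 - 1i), 1.
Count = 3.
By the argument principle, (1/2πi) ∮_{|z|=R} p'(z)/p(z) dz equals exactly this count.

Number of zeros inside |z| < 2.0: 3.


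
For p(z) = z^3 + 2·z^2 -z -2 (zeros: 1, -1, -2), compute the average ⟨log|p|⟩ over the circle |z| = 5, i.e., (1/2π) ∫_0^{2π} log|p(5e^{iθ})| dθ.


Zeros: -2, -1, 1; r = 5.
Inside |z| < r: -2, -1, 1. Outside (|z| ≥ r): ∅.
p(0) = -2, so log|p(0)| = log(2) = 0.6931.
Apply Jensen: I(r) = log|p(0)| + Σ_k log(r/|z_k|), summed over zeros inside |z| < r.
  log(r/|z_k|) for z_k = 1: log(5/1) = 1.6094
  log(r/|z_k|) for z_k = -1: log(5/1) = 1.6094
  log(r/|z_k|) for z_k = -2: log(5/2) = 0.9163
Sum over inside zeros: 4.1352.
I(r) = log|p(0)| + (inside sum) = 0.6931 + 4.1352 = 4.8283.
Closed form (all zeros inside, monic): I(r) = n·log(r) = 3·log(5) = 4.8283. ✓

I(r) ≈ 4.8283.


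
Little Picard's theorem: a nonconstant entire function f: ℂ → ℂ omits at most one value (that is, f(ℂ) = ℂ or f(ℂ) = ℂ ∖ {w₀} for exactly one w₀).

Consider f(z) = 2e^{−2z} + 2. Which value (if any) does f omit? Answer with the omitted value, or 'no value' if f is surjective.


Little Picard bounds the complement of f(ℂ) to at most one point.
e^{−2z} is never zero on ℂ, so 2·e^{−2z} takes every value in ℂ ∖ {0}. Adding 2 shifts the range to ℂ ∖ {2}. Thus f omits exactly the value 2.

Omitted value: 2.


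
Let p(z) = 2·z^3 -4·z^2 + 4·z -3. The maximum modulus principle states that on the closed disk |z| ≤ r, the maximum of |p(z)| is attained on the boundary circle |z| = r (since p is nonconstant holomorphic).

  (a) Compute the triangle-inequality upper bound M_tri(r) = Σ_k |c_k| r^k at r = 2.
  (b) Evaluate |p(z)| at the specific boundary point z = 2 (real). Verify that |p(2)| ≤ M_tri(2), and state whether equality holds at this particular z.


Coefficients: c_0 = -3, c_1 = 4, c_2 = -4, c_3 = 2. Radius r = 2.
Part (a). Triangle bound: M_tri(r) = Σ_k |c_k| r^k
  = |-3|·2^0 + |4|·2^1 + |-4|·2^2 + |2|·2^3
  = 3 + 8 + 16 + 16 = 43.
This bounds M(r) := max_{|z|=r} |p(z)| from above; equality holds iff all terms c_k z^k can be made to align in phase at a single z on |z|=r.
Part (b). At z = 2 (real, on the circle |z| = r):
  p(2) = (-3)·2^0 + (4)·2^1 + (-4)·2^2 + (2)·2^3 = 5.
  |p(2)| = 5.
Check: |p(2)| = 5 ≤ 43 = M_tri(2). ✓ Equality does not hold at z = 2 (the coefficients have mixed signs, so the terms do not all align in phase there).

M_tri(2) = 43; |p(2)| = 5; equality at z=2: no.


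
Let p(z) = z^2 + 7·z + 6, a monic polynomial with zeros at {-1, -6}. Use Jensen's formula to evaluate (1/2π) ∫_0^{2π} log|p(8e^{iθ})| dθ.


Zeros: -6, -1; r = 8.
Inside |z| < r: -6, -1. Outside (|z| ≥ r): ∅.
p(0) = 6, so log|p(0)| = log(6) = 1.7918.
Apply Jensen: I(r) = log|p(0)| + Σ_k log(r/|z_k|), summed over zeros inside |z| < r.
  log(r/|z_k|) for z_k = -1: log(8/1) = 2.0794
  log(r/|z_k|) for z_k = -6: log(8/6) = 0.2877
Sum over inside zeros: 2.3671.
I(r) = log|p(0)| + (inside sum) = 1.7918 + 2.3671 = 4.1589.
Closed form (all zeros inside, monic): I(r) = n·log(r) = 2·log(8) = 4.1589. ✓

I(r) ≈ 4.1589.


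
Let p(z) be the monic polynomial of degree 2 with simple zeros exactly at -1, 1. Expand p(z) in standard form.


The polynomial is p(z) = ∏_{α ∈ S} (z − α), where S = {-1, 1}.
Expanding the product yields: p(z) = z^2 -1.
The resulting polynomial has degree 2 and real coefficients as required.

p(z) = z^2 -1.


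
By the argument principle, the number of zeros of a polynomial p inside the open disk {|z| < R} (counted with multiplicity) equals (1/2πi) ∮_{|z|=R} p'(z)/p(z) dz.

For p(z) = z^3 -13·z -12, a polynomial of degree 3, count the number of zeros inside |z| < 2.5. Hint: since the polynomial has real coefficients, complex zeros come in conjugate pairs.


The zeros of p are: 4, -3, -1.
Their magnitudes are: 4, 3, 1.
Zeros with |z| < R = 2.5: -1.
Count = 1.
By the argument principle, (1/2πi) ∮_{|z|=R} p'(z)/p(z) dz equals exactly this count.

Number of zeros inside |z| < 2.5: 1.


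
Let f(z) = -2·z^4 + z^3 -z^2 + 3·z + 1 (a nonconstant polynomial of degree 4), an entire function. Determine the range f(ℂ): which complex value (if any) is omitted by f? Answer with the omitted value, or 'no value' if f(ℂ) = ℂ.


Little Picard bounds the complement of f(ℂ) to at most one point.
For every w ∈ ℂ, the equation p(z) − w = 0 is a nonconstant polynomial in z and hence has at least one root by the fundamental theorem of algebra. So p is surjective onto ℂ, omitting no value.

Omitted value: no value.


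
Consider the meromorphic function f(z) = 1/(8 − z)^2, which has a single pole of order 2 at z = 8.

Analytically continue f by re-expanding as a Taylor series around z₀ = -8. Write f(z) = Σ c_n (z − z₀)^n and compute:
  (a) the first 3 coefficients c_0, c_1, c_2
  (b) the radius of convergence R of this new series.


Let w = z − z₀, so z = z₀ + w.
Then 8 − z = 8 − (z₀ + w) = (8 − z₀) − w = 16 − w.
f(z) = 1/(16 − w)^2 = (1/(16)^2) · (1 − w/(16))^{−2}.
By the binomial series (1−u)^{−2} = Σ_{n≥0} C(n+1, 1) u^n for |u|<1, with u = w/(16):
  c_n = C(n+1, 1) / (16)^(n+2).
  c_0 = 1/(16)^2 = 1/256.
  c_1 = 2/(16)^3 = 1/2048.
  c_2 = 3/(16)^4 = 3/65536.
The series is valid for |w/d| < 1, i.e. |z − z₀| < |d|.
Radius of convergence: R = |8 − z₀| = |16| = 16 (distance from z₀ to the singularity z = 8).

c_0 = 1/256, c_1 = 1/2048, c_2 = 3/65536; R = 16.


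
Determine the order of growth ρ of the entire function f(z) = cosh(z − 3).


cosh(w) is a linear combination of e^{iw} and e^{−iw} (or e^w, e^{−w} in the hyperbolic case), so |cosh(w)| ≤ e^{|w|}. With w = z − 3, |w| ≤ 1|z| + 3 = 1r + 3 on |z| = r, giving M(r) ≤ e^{1r + 3}, so ρ ≤ 1. On a suitable ray (z = it for sin/cos; z = t for sinh/cosh, t real → ∞), |cosh(z − 3)| grows like e^{1|t|}/2, so ρ ≥ 1. Hence ρ = 1.
Therefore ρ = 1.

Order ρ = 1.


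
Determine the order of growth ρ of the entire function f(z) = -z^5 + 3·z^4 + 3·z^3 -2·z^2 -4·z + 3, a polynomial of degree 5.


|f(z)| ≤ Σ|c_k|·r^k = O(r^5) as r → ∞. Polynomial growth is O(e^{r^ε}) for every ε > 0 (since r^5/e^{r^ε} → 0), so ρ ≤ ε for all ε > 0, i.e. ρ = 0. Every nonconstant polynomial has order 0.
Therefore ρ = 0.

Order ρ = 0.


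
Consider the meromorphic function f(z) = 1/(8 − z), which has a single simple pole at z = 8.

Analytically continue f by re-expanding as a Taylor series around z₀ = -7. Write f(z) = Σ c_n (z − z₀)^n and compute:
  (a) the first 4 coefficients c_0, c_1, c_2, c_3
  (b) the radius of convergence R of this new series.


Let w = z − z₀, so z = z₀ + w.
Then 8 − z = 8 − (z₀ + w) = (8 − z₀) − w = 15 − w.
f(z) = 1/(15 − w) = (1/(15)) · 1/(1 − w/(15)) = Σ_{n≥0} w^n / (15)^(n+1).
So c_n = 1/(15)^(n+1):
  c_0 = 1/(15)^1 = 1/15.
  c_1 = 1/(15)^2 = 1/225.
  c_2 = 1/(15)^3 = 1/3375.
  c_3 = 1/(15)^4 = 1/50625.
The series is valid for |w/d| < 1, i.e. |z − z₀| < |d|.
Radius of convergence: R = |8 − z₀| = |15| = 15 (distance from z₀ to the singularity z = 8).

c_0 = 1/15, c_1 = 1/225, c_2 = 1/3375, c_3 = 1/50625; R = 15.


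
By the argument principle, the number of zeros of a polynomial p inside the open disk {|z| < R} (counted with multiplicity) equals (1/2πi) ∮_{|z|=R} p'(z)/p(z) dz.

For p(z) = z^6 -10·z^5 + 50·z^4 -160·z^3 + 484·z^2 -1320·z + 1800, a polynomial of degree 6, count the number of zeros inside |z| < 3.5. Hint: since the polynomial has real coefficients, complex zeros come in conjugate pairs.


The zeros of p are: (-1 + 3i), (-1 - 3i), (3 + 1i), (3 - 1i), (3 + 3i), (3 - 3i).
Their magnitudes are: 3.162, 3.162, 3.162, 3.162, 4.243, 4.243.
Zeros with |z| < R = 3.5: (-1 + 3i), (-1 - 3i), (3 + 1i), (3 - 1i).
Count = 4.
By the argument principle, (1/2πi) ∮_{|z|=R} p'(z)/p(z) dz equals exactly this count.

Number of zeros inside |z| < 3.5: 4.


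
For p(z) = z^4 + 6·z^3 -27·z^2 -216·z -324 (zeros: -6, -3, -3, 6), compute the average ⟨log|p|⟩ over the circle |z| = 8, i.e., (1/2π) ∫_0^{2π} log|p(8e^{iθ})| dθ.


Zeros: -6, -3, -3, 6; r = 8.
Inside |z| < r: -6, -3, -3, 6. Outside (|z| ≥ r): ∅.
p(0) = -324, so log|p(0)| = log(324) = 5.7807.
Apply Jensen: I(r) = log|p(0)| + Σ_k log(r/|z_k|), summed over zeros inside |z| < r.
  log(r/|z_k|) for z_k = -6: log(8/6) = 0.2877
  log(r/|z_k|) for z_k = -3: log(8/3) = 0.9808
  log(r/|z_k|) for z_k = -3: log(8/3) = 0.9808
  log(r/|z_k|) for z_k = 6: log(8/6) = 0.2877
Sum over inside zeros: 2.5370.
I(r) = log|p(0)| + (inside sum) = 5.7807 + 2.5370 = 8.3178.
Closed form (all zeros inside, monic): I(r) = n·log(r) = 4·log(8) = 8.3178. ✓

I(r) ≈ 8.3178.


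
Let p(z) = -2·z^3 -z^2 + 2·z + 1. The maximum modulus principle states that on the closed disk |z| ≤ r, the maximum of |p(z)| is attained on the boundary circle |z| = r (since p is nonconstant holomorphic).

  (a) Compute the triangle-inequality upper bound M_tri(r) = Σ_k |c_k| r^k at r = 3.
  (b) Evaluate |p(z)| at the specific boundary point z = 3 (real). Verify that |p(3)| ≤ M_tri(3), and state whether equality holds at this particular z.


Coefficients: c_0 = 1, c_1 = 2, c_2 = -1, c_3 = -2. Radius r = 3.
Part (a). Triangle bound: M_tri(r) = Σ_k |c_k| r^k
  = |1|·3^0 + |2|·3^1 + |-1|·3^2 + |-2|·3^3
  = 1 + 6 + 9 + 54 = 70.
This bounds M(r) := max_{|z|=r} |p(z)| from above; equality holds iff all terms c_k z^k can be made to align in phase at a single z on |z|=r.
Part (b). At z = 3 (real, on the circle |z| = r):
  p(3) = (1)·3^0 + (2)·3^1 + (-1)·3^2 + (-2)·3^3 = -56.
  |p(3)| = 56.
Check: |p(3)| = 56 ≤ 70 = M_tri(3). ✓ Equality does not hold at z = 3 (the coefficients have mixed signs, so the terms do not all align in phase there).

M_tri(3) = 70; |p(3)| = 56; equality at z=3: no.


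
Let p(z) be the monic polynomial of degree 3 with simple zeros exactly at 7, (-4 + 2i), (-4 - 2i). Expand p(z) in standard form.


The polynomial is p(z) = ∏_{α ∈ S} (z − α), where S = {7, (-4 + 2i), (-4 - 2i)}.
Expanding the product yields: p(z) = z^3 + z^2 -36·z -140.
Note conjugate pairs combine to real quadratics: (z − (-4+2i))(z − (-4−2i)) = z² + 8z + 20.
The resulting polynomial has degree 3 and real coefficients as required.

p(z) = z^3 + z^2 -36·z -140.


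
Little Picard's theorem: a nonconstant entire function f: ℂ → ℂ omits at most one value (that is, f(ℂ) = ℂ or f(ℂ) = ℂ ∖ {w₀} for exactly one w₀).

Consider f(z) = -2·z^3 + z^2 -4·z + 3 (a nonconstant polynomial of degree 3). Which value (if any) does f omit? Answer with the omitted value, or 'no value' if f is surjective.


Little Picard bounds the complement of f(ℂ) to at most one point.
For every w ∈ ℂ, the equation p(z) − w = 0 is a nonconstant polynomial in z and hence has at least one root by the fundamental theorem of algebra. So p is surjective onto ℂ, omitting no value.

Omitted value: no value.


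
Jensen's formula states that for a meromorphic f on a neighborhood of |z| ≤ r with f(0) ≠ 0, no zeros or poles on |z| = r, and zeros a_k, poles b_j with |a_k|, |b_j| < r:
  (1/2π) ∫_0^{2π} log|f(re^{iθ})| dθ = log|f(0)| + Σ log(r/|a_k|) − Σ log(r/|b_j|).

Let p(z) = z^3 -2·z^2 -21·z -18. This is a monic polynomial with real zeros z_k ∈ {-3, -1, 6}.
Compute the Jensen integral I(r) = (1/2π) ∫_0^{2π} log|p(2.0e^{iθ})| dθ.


Zeros: -3, -1, 6; r = 2.0.
Inside |z| < r: -1. Outside (|z| ≥ r): -3, 6.
p(0) = -18, so log|p(0)| = log(18) = 2.8904.
Apply Jensen: I(r) = log|p(0)| + Σ_k log(r/|z_k|), summed over zeros inside |z| < r.
  log(r/|z_k|) for z_k = -1: log(2.0/1) = 0.6931
  Outside zeros (-3, 6) contribute nothing to the Jensen sum.
Sum over inside zeros: 0.6931.
I(r) = log|p(0)| + (inside sum) = 2.8904 + 0.6931 = 3.5835.
Note: since some zeros are outside |z| ≤ r, the simplified n·log(r) form does NOT apply — only the inside zeros contribute.

I(r) ≈ 3.5835.


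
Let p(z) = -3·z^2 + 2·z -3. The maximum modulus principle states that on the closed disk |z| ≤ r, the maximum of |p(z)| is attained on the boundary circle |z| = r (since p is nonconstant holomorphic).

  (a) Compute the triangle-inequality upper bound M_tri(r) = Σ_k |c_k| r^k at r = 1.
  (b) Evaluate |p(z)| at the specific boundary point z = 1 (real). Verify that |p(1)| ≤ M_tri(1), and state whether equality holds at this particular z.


Coefficients: c_0 = -3, c_1 = 2, c_2 = -3. Radius r = 1.
Part (a). Triangle bound: M_tri(r) = Σ_k |c_k| r^k
  = |-3|·1^0 + |2|·1^1 + |-3|·1^2
  = 3 + 2 + 3 = 8.
This bounds M(r) := max_{|z|=r} |p(z)| from above; equality holds iff all terms c_k z^k can be made to align in phase at a single z on |z|=r.
Part (b). At z = 1 (real, on the circle |z| = r):
  p(1) = (-3)·1^0 + (2)·1^1 + (-3)·1^2 = -4.
  |p(1)| = 4.
Check: |p(1)| = 4 ≤ 8 = M_tri(1). ✓ Equality does not hold at z = 1 (the coefficients have mixed signs, so the terms do not all align in phase there).

M_tri(1) = 8; |p(1)| = 4; equality at z=1: no.


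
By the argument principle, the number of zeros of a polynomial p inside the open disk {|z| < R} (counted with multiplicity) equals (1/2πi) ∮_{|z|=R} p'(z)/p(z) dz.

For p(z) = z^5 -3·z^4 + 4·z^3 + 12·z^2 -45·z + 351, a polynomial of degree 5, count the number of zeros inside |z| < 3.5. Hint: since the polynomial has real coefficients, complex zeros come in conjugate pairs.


The zeros of p are: -3, (0 + 3i), (0 - 3i), (3 + 2i), (3 - 2i).
Their magnitudes are: 3, 3, 3, 3.606, 3.606.
Zeros with |z| < R = 3.5: -3, (0 + 3i), (0 - 3i).
Count = 3.
By the argument principle, (1/2πi) ∮_{|z|=R} p'(z)/p(z) dz equals exactly this count.

Number of zeros inside |z| < 3.5: 3.


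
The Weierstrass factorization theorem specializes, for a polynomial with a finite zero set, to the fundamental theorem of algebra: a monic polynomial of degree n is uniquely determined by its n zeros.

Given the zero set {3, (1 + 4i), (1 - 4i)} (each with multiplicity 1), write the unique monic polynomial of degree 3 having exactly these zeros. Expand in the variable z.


The polynomial is p(z) = ∏_{α ∈ S} (z − α), where S = {3, (1 + 4i), (1 - 4i)}.
Expanding the product yields: p(z) = z^3 -5·z^2 + 23·z -51.
Note conjugate pairs combine to real quadratics: (z − (1+4i))(z − (1−4i)) = z² − 2z + 17.
The resulting polynomial has degree 3 and real coefficients as required.

p(z) = z^3 -5·z^2 + 23·z -51.


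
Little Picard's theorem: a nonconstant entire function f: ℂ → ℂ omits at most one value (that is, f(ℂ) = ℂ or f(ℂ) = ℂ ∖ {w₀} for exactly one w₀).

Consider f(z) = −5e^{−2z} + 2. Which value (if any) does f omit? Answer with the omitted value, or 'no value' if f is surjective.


Little Picard bounds the complement of f(ℂ) to at most one point.
e^{−2z} is never zero on ℂ, so -5·e^{−2z} takes every value in ℂ ∖ {0}. Adding 2 shifts the range to ℂ ∖ {2}. Thus f omits exactly the value 2.

Omitted value: 2.


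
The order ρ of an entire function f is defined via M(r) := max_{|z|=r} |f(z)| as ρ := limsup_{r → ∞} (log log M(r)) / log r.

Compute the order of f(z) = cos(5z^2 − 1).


Write cos(w) = (e^{iw} ± e^{−iw})/(2 or 2i), so |cos(w)| ≤ e^{|w|}. With w = 5z^2 − 1, |w| ≤ 5r^2 + 1 on |z|=r, giving M(r) ≤ e^{5r^2 + 1} and ρ ≤ 2. For the lower bound, choose z on |z|=r with 5z^2 purely imaginary of modulus 5r^2; then |cos(5z^2 − 1)| grows like e^{5r^2}/2, so ρ ≥ 2. Hence ρ = 2.
Therefore ρ = 2.

Order ρ = 2.


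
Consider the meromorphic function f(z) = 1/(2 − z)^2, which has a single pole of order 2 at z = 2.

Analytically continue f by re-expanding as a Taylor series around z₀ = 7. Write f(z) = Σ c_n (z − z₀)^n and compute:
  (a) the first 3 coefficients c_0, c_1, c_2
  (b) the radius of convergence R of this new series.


Let w = z − z₀, so z = z₀ + w.
Then 2 − z = 2 − (z₀ + w) = (2 − z₀) − w = -5 − w.
f(z) = 1/(-5 − w)^2 = (1/(-5)^2) · (1 − w/(-5))^{−2}.
By the binomial series (1−u)^{−2} = Σ_{n≥0} C(n+1, 1) u^n for |u|<1, with u = w/(-5):
  c_n = C(n+1, 1) / (-5)^(n+2).
  c_0 = 1/(-5)^2 = 1/25.
  c_1 = 2/(-5)^3 = -2/125.
  c_2 = 3/(-5)^4 = 3/625.
The series is valid for |w/d| < 1, i.e. |z − z₀| < |d|.
Radius of convergence: R = |2 − z₀| = |-5| = 5 (distance from z₀ to the singularity z = 2).

c_0 = 1/25, c_1 = -2/125, c_2 = 3/625; R = 5.


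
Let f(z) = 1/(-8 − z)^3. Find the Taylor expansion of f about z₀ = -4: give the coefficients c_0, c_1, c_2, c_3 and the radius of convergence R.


Let w = z − z₀, so z = z₀ + w.
Then -8 − z = -8 − (z₀ + w) = (-8 − z₀) − w = -4 − w.
f(z) = 1/(-4 − w)^3 = (1/(-4)^3) · (1 − w/(-4))^{−3}.
By the binomial series (1−u)^{−3} = Σ_{n≥0} C(n+2, 2) u^n for |u|<1, with u = w/(-4):
  c_n = C(n+2, 2) / (-4)^(n+3).
  c_0 = 1/(-4)^3 = -1/64.
  c_1 = 3/(-4)^4 = 3/256.
  c_2 = 6/(-4)^5 = -3/512.
  c_3 = 10/(-4)^6 = 5/2048.
The series is valid for |w/d| < 1, i.e. |z − z₀| < |d|.
Radius of convergence: R = |-8 − z₀| = |-4| = 4 (distance from z₀ to the singularity z = -8).

c_0 = -1/64, c_1 = 3/256, c_2 = -3/512, c_3 = 5/2048; R = 4.


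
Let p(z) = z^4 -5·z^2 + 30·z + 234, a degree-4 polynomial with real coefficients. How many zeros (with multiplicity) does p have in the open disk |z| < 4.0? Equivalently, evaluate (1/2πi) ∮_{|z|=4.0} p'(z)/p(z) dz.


The zeros of p are: (3 + 3i), (3 - 3i), (-3 + 2i), (-3 - 2i).
Their magnitudes are: 4.243, 4.243, 3.606, 3.606.
Zeros with |z| < R = 4.0: (-3 + 2i), (-3 - 2i).
Count = 2.
By the argument principle, (1/2πi) ∮_{|z|=R} p'(z)/p(z) dz equals exactly this count.

Number of zeros inside |z| < 4.0: 2.


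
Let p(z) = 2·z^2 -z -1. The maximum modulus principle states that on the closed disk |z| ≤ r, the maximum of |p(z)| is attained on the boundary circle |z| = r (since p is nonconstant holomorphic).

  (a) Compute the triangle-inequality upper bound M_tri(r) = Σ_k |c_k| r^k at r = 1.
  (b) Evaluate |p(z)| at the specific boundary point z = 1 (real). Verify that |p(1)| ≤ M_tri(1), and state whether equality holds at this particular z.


Coefficients: c_0 = -1, c_1 = -1, c_2 = 2. Radius r = 1.
Part (a). Triangle bound: M_tri(r) = Σ_k |c_k| r^k
  = |-1|·1^0 + |-1|·1^1 + |2|·1^2
  = 1 + 1 + 2 = 4.
This bounds M(r) := max_{|z|=r} |p(z)| from above; equality holds iff all terms c_k z^k can be made to align in phase at a single z on |z|=r.
Part (b). At z = 1 (real, on the circle |z| = r):
  p(1) = (-1)·1^0 + (-1)·1^1 + (2)·1^2 = 0.
  |p(1)| = 0.
Check: |p(1)| = 0 ≤ 4 = M_tri(1). ✓ Equality does not hold at z = 1 (the coefficients have mixed signs, so the terms do not all align in phase there).

M_tri(1) = 4; |p(1)| = 0; equality at z=1: no.


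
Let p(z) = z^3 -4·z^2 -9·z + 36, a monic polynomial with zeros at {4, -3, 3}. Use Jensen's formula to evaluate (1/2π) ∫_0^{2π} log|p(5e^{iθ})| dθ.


Zeros: -3, 3, 4; r = 5.
Inside |z| < r: -3, 3, 4. Outside (|z| ≥ r): ∅.
p(0) = 36, so log|p(0)| = log(36) = 3.5835.
Apply Jensen: I(r) = log|p(0)| + Σ_k log(r/|z_k|), summed over zeros inside |z| < r.
  log(r/|z_k|) for z_k = 4: log(5/4) = 0.2231
  log(r/|z_k|) for z_k = -3: log(5/3) = 0.5108
  log(r/|z_k|) for z_k = 3: log(5/3) = 0.5108
Sum over inside zeros: 1.2448.
I(r) = log|p(0)| + (inside sum) = 3.5835 + 1.2448 = 4.8283.
Closed form (all zeros inside, monic): I(r) = n·log(r) = 3·log(5) = 4.8283. ✓

I(r) ≈ 4.8283.


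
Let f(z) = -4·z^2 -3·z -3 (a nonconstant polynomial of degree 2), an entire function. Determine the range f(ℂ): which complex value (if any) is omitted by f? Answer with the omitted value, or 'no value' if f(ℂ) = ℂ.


Little Picard bounds the complement of f(ℂ) to at most one point.
For every w ∈ ℂ, the equation p(z) − w = 0 is a nonconstant polynomial in z and hence has at least one root by the fundamental theorem of algebra. So p is surjective onto ℂ, omitting no value.

Omitted value: no value.


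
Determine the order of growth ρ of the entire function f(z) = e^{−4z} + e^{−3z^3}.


Each summand is entire of order 1 and 3 respectively (as in the single-exponential case). The order of a sum is at most the max of the orders, so ρ ≤ 3. For the lower bound: on |z|=r choose arg z so that -3z^3 is real positive; then |e^{-3z^3}| = e^{3r^3} while |e^{-4z}| ≤ e^{4r^1} = o(e^{3r^3}). So |f| ≥ e^{3r^3}(1 − o(1)) and ρ ≥ 3. Hence ρ = max(1, 3) = 3.
Therefore ρ = 3.

Order ρ = 3.


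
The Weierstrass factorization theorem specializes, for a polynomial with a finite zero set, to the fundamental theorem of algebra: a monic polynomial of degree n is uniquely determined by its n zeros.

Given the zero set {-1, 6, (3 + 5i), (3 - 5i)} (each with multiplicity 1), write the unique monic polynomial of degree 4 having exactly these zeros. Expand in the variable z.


The polynomial is p(z) = ∏_{α ∈ S} (z − α), where S = {-1, 6, (3 + 5i), (3 - 5i)}.
Expanding the product yields: p(z) = z^4 -11·z^3 + 58·z^2 -134·z -204.
Note conjugate pairs combine to real quadratics: (z − (3+5i))(z − (3−5i)) = z² − 6z + 34.
The resulting polynomial has degree 4 and real coefficients as required.

p(z) = z^4 -11·z^3 + 58·z^2 -134·z -204.


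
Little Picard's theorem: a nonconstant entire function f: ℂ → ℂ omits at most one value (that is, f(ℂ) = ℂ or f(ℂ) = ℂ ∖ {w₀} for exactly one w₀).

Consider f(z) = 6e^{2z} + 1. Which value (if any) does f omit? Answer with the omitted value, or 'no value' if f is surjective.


Little Picard bounds the complement of f(ℂ) to at most one point.
e^{2z} is never zero on ℂ, so 6·e^{2z} takes every value in ℂ ∖ {0}. Adding 1 shifts the range to ℂ ∖ {1}. Thus f omits exactly the value 1.

Omitted value: 1.


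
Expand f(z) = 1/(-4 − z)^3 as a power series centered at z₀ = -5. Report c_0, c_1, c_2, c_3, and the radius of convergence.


Let w = z − z₀, so z = z₀ + w.
Then -4 − z = -4 − (z₀ + w) = (-4 − z₀) − w = 1 − w.
f(z) = 1/(1 − w)^3 = (1/(1)^3) · (1 − w/(1))^{−3}.
By the binomial series (1−u)^{−3} = Σ_{n≥0} C(n+2, 2) u^n for |u|<1, with u = w/(1):
  c_n = C(n+2, 2) / (1)^(n+3).
  c_0 = 1/(1)^3 = 1.
  c_1 = 3/(1)^4 = 3.
  c_2 = 6/(1)^5 = 6.
  c_3 = 10/(1)^6 = 10.
The series is valid for |w/d| < 1, i.e. |z − z₀| < |d|.
Radius of convergence: R = |-4 − z₀| = |1| = 1 (distance from z₀ to the singularity z = -4).

c_0 = 1, c_1 = 3, c_2 = 6, c_3 = 10; R = 1.
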